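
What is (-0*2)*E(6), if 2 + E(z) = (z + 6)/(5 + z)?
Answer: 0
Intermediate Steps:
E(z) = -2 + (6 + z)/(5 + z) (E(z) = -2 + (z + 6)/(5 + z) = -2 + (6 + z)/(5 + z))
(-0*2)*E(6) = (-0*2)*((-4 - 1*6)/(5 + 6)) = (-9*0)*((-4 - 6)/11) = 0*((1/11)*(-10)) = 0*(-10/11) = 0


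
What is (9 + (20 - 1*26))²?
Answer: 9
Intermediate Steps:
(9 + (20 - 1*26))² = (9 + (20 - 26))² = (9 - 6)² = 3² = 9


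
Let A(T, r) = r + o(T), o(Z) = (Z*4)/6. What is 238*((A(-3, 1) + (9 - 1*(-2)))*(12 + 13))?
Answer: 59500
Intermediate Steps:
o(Z) = 2*Z/3 (o(Z) = (4*Z)*(⅙) = 2*Z/3)
A(T, r) = r + 2*T/3
238*((A(-3, 1) + (9 - 1*(-2)))*(12 + 13)) = 238*(((1 + (⅔)*(-3)) + (9 - 1*(-2)))*(12 + 13)) = 238*(((1 - 2) + (9 + 2))*25) = 238*((-1 + 11)*25) = 238*(10*25) = 238*250 = 59500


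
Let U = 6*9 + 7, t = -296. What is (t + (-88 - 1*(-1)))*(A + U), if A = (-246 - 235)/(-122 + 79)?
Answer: -1188832/43 ≈ -27647.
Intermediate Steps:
A = 481/43 (A = -481/(-43) = -481*(-1/43) = 481/43 ≈ 11.186)
U = 61 (U = 54 + 7 = 61)
(t + (-88 - 1*(-1)))*(A + U) = (-296 + (-88 - 1*(-1)))*(481/43 + 61) = (-296 + (-88 + 1))*(3104/43) = (-296 - 87)*(3104/43) = -383*3104/43 = -1188832/43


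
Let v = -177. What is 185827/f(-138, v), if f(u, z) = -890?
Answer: -185827/890 ≈ -208.79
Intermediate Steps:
185827/f(-138, v) = 185827/(-890) = 185827*(-1/890) = -185827/890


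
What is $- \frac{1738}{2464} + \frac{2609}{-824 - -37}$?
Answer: $- \frac{354381}{88144} \approx -4.0205$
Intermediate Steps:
$- \frac{1738}{2464} + \frac{2609}{-824 - -37} = \left(-1738\right) \frac{1}{2464} + \frac{2609}{-824 + 37} = - \frac{79}{112} + \frac{2609}{-787} = - \frac{79}{112} + 2609 \left(- \frac{1}{787}\right) = - \frac{79}{112} - \frac{2609}{787} = - \frac{354381}{88144}$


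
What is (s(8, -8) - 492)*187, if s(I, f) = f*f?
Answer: -80036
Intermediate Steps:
s(I, f) = f**2
(s(8, -8) - 492)*187 = ((-8)**2 - 492)*187 = (64 - 492)*187 = -428*187 = -80036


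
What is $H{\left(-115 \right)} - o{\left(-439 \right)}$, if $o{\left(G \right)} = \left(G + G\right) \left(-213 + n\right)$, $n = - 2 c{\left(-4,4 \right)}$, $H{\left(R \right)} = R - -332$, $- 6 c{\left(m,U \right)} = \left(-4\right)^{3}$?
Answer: $- \frac{616583}{3} \approx -2.0553 \cdot 10^{5}$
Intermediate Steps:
$c{\left(m,U \right)} = \frac{32}{3}$ ($c{\left(m,U \right)} = - \frac{\left(-4\right)^{3}}{6} = \left(- \frac{1}{6}\right) \left(-64\right) = \frac{32}{3}$)
$H{\left(R \right)} = 332 + R$ ($H{\left(R \right)} = R + 332 = 332 + R$)
$n = - \frac{64}{3}$ ($n = \left(-2\right) \frac{32}{3} = - \frac{64}{3} \approx -21.333$)
$o{\left(G \right)} = - \frac{1406 G}{3}$ ($o{\left(G \right)} = \left(G + G\right) \left(-213 - \frac{64}{3}\right) = 2 G \left(- \frac{703}{3}\right) = - \frac{1406 G}{3}$)
$H{\left(-115 \right)} - o{\left(-439 \right)} = \left(332 - 115\right) - \left(- \frac{1406}{3}\right) \left(-439\right) = 217 - \frac{617234}{3} = - \frac{616583}{3}$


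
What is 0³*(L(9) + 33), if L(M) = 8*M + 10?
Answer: 0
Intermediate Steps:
L(M) = 10 + 8*M
0³*(L(9) + 33) = 0³*((10 + 8*9) + 33) = 0*((10 + 72) + 33) = 0*(82 + 33) = 0*115 = 0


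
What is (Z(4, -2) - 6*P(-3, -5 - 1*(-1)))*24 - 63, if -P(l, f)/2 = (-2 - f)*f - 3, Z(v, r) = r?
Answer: -3279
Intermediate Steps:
P(l, f) = 6 - 2*f*(-2 - f) (P(l, f) = -2*((-2 - f)*f - 3) = -2*(f*(-2 - f) - 3) = -2*(-3 + f*(-2 - f)) = 6 - 2*f*(-2 - f))
(Z(4, -2) - 6*P(-3, -5 - 1*(-1)))*24 - 63 = (-2 - 6*(6 + 2*(-5 - 1*(-1))² + 4*(-5 - 1*(-1))))*24 - 63 = (-2 - 6*(6 + 2*(-5 + 1)² + 4*(-5 + 1)))*24 - 63 = (-2 - 6*(6 + 2*(-4)² + 4*(-4)))*24 - 63 = (-2 - 6*(6 + 2*16 - 16))*24 - 63 = (-2 - 6*(6 + 32 - 16))*24 - 63 = (-2 - 6*22)*24 - 63 = (-2 - 132)*24 - 63 = -134*24 - 63 = -3216 - 63 = -3279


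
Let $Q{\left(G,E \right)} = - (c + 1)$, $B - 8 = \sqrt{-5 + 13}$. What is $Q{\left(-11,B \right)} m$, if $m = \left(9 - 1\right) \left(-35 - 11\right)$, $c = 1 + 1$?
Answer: $1104$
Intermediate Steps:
$c = 2$
$B = 8 + 2 \sqrt{2}$ ($B = 8 + \sqrt{-5 + 13} = 8 + \sqrt{8} = 8 + 2 \sqrt{2} \approx 10.828$)
$Q{\left(G,E \right)} = -3$ ($Q{\left(G,E \right)} = - (2 + 1) = \left(-1\right) 3 = -3$)
$m = -368$ ($m = 8 \left(-46\right) = -368$)
$Q{\left(-11,B \right)} m = \left(-3\right) \left(-368\right) = 1104$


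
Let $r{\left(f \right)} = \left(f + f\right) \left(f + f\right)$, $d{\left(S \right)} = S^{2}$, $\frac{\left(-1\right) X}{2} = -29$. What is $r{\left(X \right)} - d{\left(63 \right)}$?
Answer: $9487$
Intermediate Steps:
$X = 58$ ($X = \left(-2\right) \left(-29\right) = 58$)
$r{\left(f \right)} = 4 f^{2}$ ($r{\left(f \right)} = 2 f 2 f = 4 f^{2}$)
$r{\left(X \right)} - d{\left(63 \right)} = 4 \cdot 58^{2} - 63^{2} = 4 \cdot 3364 - 3969 = 13456 - 3969 = 9487$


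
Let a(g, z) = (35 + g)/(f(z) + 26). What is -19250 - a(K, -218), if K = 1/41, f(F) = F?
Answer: -37883641/1968 ≈ -19250.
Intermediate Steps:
K = 1/41 ≈ 0.024390
a(g, z) = (35 + g)/(26 + z) (a(g, z) = (35 + g)/(z + 26) = (35 + g)/(26 + z))
-19250 - a(K, -218) = -19250 - (35 + 1/41)/(26 - 218) = -19250 - 1436/((-192)*41) = -19250 - (-1)*1436/(192*41) = -19250 - 1*(-359/1968) = -19250 + 359/1968 = -37883641/1968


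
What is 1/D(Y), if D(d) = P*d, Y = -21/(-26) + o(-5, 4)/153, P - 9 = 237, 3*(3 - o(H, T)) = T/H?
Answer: 9945/2028229 ≈ 0.0049033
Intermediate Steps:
o(H, T) = 3 - T/(3*H)
P = 246 (P = 9 + 237 = 246)
Y = 49469/59670 (Y = -21/(-26) + (3 - ⅓*4/(-5))/153 = -21*(-1/26) + (3 - ⅓*4*(-⅕))*(1/153) = 21/26 + (3 + 4/15)*(1/153) = 21/26 + (49/15)*(1/153) = 21/26 + 49/2295 = 49469/59670 ≈ 0.82904)
D(d) = 246*d
1/D(Y) = 1/(246*(49469/59670)) = 1/(2028229/9945) = 9945/2028229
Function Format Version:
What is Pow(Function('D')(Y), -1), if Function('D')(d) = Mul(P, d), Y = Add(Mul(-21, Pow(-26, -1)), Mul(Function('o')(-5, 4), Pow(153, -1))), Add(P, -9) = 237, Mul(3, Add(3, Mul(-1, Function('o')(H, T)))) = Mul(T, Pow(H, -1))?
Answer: Rational(9945, 2028229) ≈ 0.0049033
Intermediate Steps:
Function('o')(H, T) = Add(3, Mul(Rational(-1, 3), T, Pow(H, -1))) (Function('o')(H, T) = Add(3, Mul(Rational(-1, 3), Mul(T, Pow(H, -1)))) = Add(3, Mul(Rational(-1, 3), T, Pow(H, -1))))
P = 246 (P = Add(9, 237) = 246)
Y = Rational(49469, 59670) (Y = Add(Mul(-21, Pow(-26, -1)), Mul(Add(3, Mul(Rational(-1, 3), 4, Pow(-5, -1))), Pow(153, -1))) = Add(Mul(-21, Rational(-1, 26)), Mul(Add(3, Mul(Rational(-1, 3), 4, Rational(-1, 5))), Rational(1, 153))) = Add(Rational(21, 26), Mul(Add(3, Rational(4, 15)), Rational(1, 153))) = Add(Rational(21, 26), Mul(Rational(49, 15), Rational(1, 153))) = Add(Rational(21, 26), Rational(49, 2295)) = Rational(49469, 59670) ≈ 0.82904)
Function('D')(d) = Mul(246, d)
Pow(Function('D')(Y), -1) = Pow(Mul(246, Rational(49469, 59670)), -1) = Pow(Rational(2028229, 9945), -1) = Rational(9945, 2028229)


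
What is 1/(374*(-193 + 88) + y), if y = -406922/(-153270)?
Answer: -76635/3009252989 ≈ -2.5466e-5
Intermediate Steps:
y = 203461/76635 (y = -406922*(-1/153270) = 203461/76635 ≈ 2.6549)
1/(374*(-193 + 88) + y) = 1/(374*(-193 + 88) + 203461/76635) = 1/(374*(-105) + 203461/76635) = 1/(-39270 + 203461/76635) = 1/(-3009252989/76635) = -76635/3009252989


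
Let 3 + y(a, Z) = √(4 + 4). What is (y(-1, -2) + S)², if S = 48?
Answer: 2033 + 180*√2 ≈ 2287.6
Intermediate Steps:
y(a, Z) = -3 + 2*√2 (y(a, Z) = -3 + √(4 + 4) = -3 + √8 = -3 + 2*√2)
(y(-1, -2) + S)² = ((-3 + 2*√2) + 48)² = (45 + 2*√2)²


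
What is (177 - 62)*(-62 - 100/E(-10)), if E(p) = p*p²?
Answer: -14237/2 ≈ -7118.5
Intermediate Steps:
E(p) = p³
(177 - 62)*(-62 - 100/E(-10)) = (177 - 62)*(-62 - 100/((-10)³)) = 115*(-62 - 100/(-1000)) = 115*(-62 - 100*(-1/1000)) = 115*(-62 + ⅒) = 115*(-619/10) = -14237/2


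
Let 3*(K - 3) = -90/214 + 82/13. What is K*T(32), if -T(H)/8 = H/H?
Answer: -165664/4173 ≈ -39.699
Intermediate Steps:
T(H) = -8 (T(H) = -8*H/H = -8*1 = -8)
K = 20708/4173 (K = 3 + (-90/214 + 82/13)/3 = 3 + (-90*1/214 + 82*(1/13))/3 = 3 + (-45/107 + 82/13)/3 = 3 + (1/3)*(8189/1391) = 3 + 8189/4173 = 20708/4173 ≈ 4.9624)
K*T(32) = (20708/4173)*(-8) = -165664/4173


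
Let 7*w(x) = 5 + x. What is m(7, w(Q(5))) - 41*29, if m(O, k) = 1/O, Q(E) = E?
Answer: -8322/7 ≈ -1188.9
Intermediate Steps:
w(x) = 5/7 + x/7 (w(x) = (5 + x)/7 = 5/7 + x/7)
m(7, w(Q(5))) - 41*29 = 1/7 - 41*29 = ⅐ - 1189 = -8322/7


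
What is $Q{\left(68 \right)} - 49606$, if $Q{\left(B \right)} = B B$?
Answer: $-44982$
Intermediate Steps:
$Q{\left(B \right)} = B^{2}$
$Q{\left(68 \right)} - 49606 = 68^{2} - 49606 = 4624 - 49606 = -44982$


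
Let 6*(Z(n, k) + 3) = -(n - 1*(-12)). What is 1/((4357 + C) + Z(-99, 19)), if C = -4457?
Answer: -2/177 ≈ -0.011299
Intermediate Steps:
Z(n, k) = -5 - n/6 (Z(n, k) = -3 + (-(n - 1*(-12)))/6 = -3 + (-(n + 12))/6 = -3 + (-(12 + n))/6 = -3 + (-12 - n)/6 = -3 + (-2 - n/6) = -5 - n/6)
1/((4357 + C) + Z(-99, 19)) = 1/((4357 - 4457) + (-5 - ⅙*(-99))) = 1/(-100 + (-5 + 33/2)) = 1/(-100 + 23/2) = 1/(-177/2) = -2/177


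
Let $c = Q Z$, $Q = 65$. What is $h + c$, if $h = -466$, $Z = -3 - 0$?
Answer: $-661$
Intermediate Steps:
$Z = -3$ ($Z = -3 + 0 = -3$)
$c = -195$ ($c = 65 \left(-3\right) = -195$)
$h + c = -466 - 195 = -661$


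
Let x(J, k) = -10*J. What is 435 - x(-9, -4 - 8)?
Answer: 345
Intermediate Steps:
435 - x(-9, -4 - 8) = 435 - (-10)*(-9) = 435 - 1*90 = 435 - 90 = 345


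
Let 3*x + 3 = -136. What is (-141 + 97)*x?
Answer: 6116/3 ≈ 2038.7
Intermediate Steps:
x = -139/3 (x = -1 + (1/3)*(-136) = -1 - 136/3 = -139/3 ≈ -46.333)
(-141 + 97)*x = (-141 + 97)*(-139/3) = -44*(-139/3) = 6116/3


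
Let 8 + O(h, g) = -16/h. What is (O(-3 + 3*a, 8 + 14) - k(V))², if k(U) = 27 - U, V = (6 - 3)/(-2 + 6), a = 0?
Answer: 120409/144 ≈ 836.17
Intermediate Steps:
V = ¾ (V = 3/4 = 3*(¼) = ¾ ≈ 0.75000)
O(h, g) = -8 - 16/h
(O(-3 + 3*a, 8 + 14) - k(V))² = ((-8 - 16/(-3 + 3*0)) - (27 - 1*¾))² = ((-8 - 16/(-3 + 0)) - (27 - ¾))² = ((-8 - 16/(-3)) - 1*105/4)² = ((-8 - 16*(-⅓)) - 105/4)² = ((-8 + 16/3) - 105/4)² = (-8/3 - 105/4)² = (-347/12)² = 120409/144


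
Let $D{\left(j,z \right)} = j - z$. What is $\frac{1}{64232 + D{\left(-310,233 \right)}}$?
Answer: $\frac{1}{63689} \approx 1.5701 \cdot 10^{-5}$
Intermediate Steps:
$\frac{1}{64232 + D{\left(-310,233 \right)}} = \frac{1}{64232 - 543} = \frac{1}{63689}$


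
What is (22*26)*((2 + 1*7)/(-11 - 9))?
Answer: -1287/5 ≈ -257.40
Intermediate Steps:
(22*26)*((2 + 1*7)/(-11 - 9)) = 572*((2 + 7)/(-20)) = 572*(9*(-1/20)) = 572*(-9/20) = -1287/5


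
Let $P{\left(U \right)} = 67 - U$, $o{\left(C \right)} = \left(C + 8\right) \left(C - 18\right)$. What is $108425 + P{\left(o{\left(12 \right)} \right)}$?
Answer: $108612$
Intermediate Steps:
$o{\left(C \right)} = \left(-18 + C\right) \left(8 + C\right)$ ($o{\left(C \right)} = \left(8 + C\right) \left(-18 + C\right) = \left(-18 + C\right) \left(8 + C\right)$)
$108425 + P{\left(o{\left(12 \right)} \right)} = 108425 + \left(67 - \left(-144 + 12^{2} - 120\right)\right) = 108425 + \left(67 - \left(-144 + 144 - 120\right)\right) = 108425 + \left(67 - -120\right) = 108425 + \left(67 + 120\right) = 108425 + 187 = 108612$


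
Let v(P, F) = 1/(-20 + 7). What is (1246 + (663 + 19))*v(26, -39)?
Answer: -1928/13 ≈ -148.31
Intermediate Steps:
v(P, F) = -1/13 (v(P, F) = 1/(-13) = -1/13)
(1246 + (663 + 19))*v(26, -39) = (1246 + (663 + 19))*(-1/13) = (1246 + 682)*(-1/13) = 1928*(-1/13) = -1928/13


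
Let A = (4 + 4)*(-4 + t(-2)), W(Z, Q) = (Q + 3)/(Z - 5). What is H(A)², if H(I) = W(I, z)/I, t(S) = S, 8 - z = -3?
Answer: 49/1617984 ≈ 3.0285e-5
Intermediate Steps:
z = 11 (z = 8 - 1*(-3) = 8 + 3 = 11)
W(Z, Q) = (3 + Q)/(-5 + Z)
A = -48 (A = (4 + 4)*(-4 - 2) = 8*(-6) = -48)
H(I) = 14/(I*(-5 + I)) (H(I) = ((3 + 11)/(-5 + I))/I = (14/(-5 + I))/I = 14/(I*(-5 + I)))
H(A)² = (14/(-48*(-5 - 48)))² = (14*(-1/48)/(-53))² = (14*(-1/48)*(-1/53))² = (7/1272)² = 49/1617984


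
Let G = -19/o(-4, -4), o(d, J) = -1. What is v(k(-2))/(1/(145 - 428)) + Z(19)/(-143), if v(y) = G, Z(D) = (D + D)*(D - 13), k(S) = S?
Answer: -769139/143 ≈ -5378.6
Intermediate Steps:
Z(D) = 2*D*(-13 + D) (Z(D) = (2*D)*(-13 + D) = 2*D*(-13 + D))
G = 19 (G = -19/(-1) = -19*(-1) = 19)
v(y) = 19
v(k(-2))/(1/(145 - 428)) + Z(19)/(-143) = 19/(1/(145 - 428)) + (2*19*(-13 + 19))/(-143) = 19/(1/(-283)) + (2*19*6)*(-1/143) = 19/(-1/283) + 228*(-1/143) = 19*(-283) - 228/143 = -5377 - 228/143 = -769139/143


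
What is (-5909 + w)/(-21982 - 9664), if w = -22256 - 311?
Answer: 14238/15823 ≈ 0.89983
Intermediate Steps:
w = -22567
(-5909 + w)/(-21982 - 9664) = (-5909 - 22567)/(-21982 - 9664) = -28476/(-31646) = -28476*(-1/31646) = 14238/15823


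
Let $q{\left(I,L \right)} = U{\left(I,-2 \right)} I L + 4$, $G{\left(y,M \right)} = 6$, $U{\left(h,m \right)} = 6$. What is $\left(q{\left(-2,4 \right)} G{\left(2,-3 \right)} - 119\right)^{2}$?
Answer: $146689$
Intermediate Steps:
$q{\left(I,L \right)} = 4 + 6 I L$ ($q{\left(I,L \right)} = 6 I L + 4 = 4 + 6 I L$)
$\left(q{\left(-2,4 \right)} G{\left(2,-3 \right)} - 119\right)^{2} = \left(\left(4 + 6 \left(-2\right) 4\right) 6 - 119\right)^{2} = \left(\left(4 - 48\right) 6 - 119\right)^{2} = \left(\left(-44\right) 6 - 119\right)^{2} = \left(-264 - 119\right)^{2} = \left(-383\right)^{2} = 146689$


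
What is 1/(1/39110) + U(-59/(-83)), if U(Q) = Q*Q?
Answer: 269432271/6889 ≈ 39111.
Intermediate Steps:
U(Q) = Q²
1/(1/39110) + U(-59/(-83)) = 1/(1/39110) + (-59/(-83))² = 1/(1/39110) + (-59*(-1/83))² = 39110 + (59/83)² = 39110 + 3481/6889 = 269432271/6889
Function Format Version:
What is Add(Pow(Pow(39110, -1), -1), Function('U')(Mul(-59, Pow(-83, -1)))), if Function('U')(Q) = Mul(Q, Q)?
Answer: Rational(269432271, 6889) ≈ 39111.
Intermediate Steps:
Function('U')(Q) = Pow(Q, 2)
Add(Pow(Pow(39110, -1), -1), Function('U')(Mul(-59, Pow(-83, -1)))) = Add(Pow(Pow(39110, -1), -1), Pow(Mul(-59, Pow(-83, -1)), 2)) = Add(Pow(Rational(1, 39110), -1), Pow(Mul(-59, Rational(-1, 83)), 2)) = Add(39110, Pow(Rational(59, 83), 2)) = Add(39110, Rational(3481, 6889)) = Rational(269432271, 6889)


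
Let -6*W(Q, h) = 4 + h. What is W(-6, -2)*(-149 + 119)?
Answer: 10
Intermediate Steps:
W(Q, h) = -⅔ - h/6 (W(Q, h) = -(4 + h)/6 = -⅔ - h/6)
W(-6, -2)*(-149 + 119) = (-⅔ - ⅙*(-2))*(-149 + 119) = (-⅔ + ⅓)*(-30) = -⅓*(-30) = 10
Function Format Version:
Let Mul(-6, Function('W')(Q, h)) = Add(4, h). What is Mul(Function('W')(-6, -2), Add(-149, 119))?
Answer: 10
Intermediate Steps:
Function('W')(Q, h) = Add(Rational(-2, 3), Mul(Rational(-1, 6), h)) (Function('W')(Q, h) = Mul(Rational(-1, 6), Add(4, h)) = Add(Rational(-2, 3), Mul(Rational(-1, 6), h)))
Mul(Function('W')(-6, -2), Add(-149, 119)) = Mul(Add(Rational(-2, 3), Mul(Rational(-1, 6), -2)), Add(-149, 119)) = Mul(Add(Rational(-2, 3), Rational(1, 3)), -30) = Mul(Rational(-1, 3), -30) = 10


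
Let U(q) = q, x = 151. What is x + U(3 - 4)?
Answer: 150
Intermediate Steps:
x + U(3 - 4) = 151 + (3 - 4) = 151 - 1 = 150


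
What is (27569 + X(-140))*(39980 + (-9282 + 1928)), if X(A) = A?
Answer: 894898554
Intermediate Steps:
(27569 + X(-140))*(39980 + (-9282 + 1928)) = (27569 - 140)*(39980 + (-9282 + 1928)) = 27429*(39980 - 7354) = 27429*32626 = 894898554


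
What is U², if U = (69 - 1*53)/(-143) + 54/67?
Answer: 44222500/91795561 ≈ 0.48175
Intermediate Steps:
U = 6650/9581 (U = (69 - 53)*(-1/143) + 54*(1/67) = 16*(-1/143) + 54/67 = -16/143 + 54/67 = 6650/9581 ≈ 0.69408)
U² = (6650/9581)² = 44222500/91795561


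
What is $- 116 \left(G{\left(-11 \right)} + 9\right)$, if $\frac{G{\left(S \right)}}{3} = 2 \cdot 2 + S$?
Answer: $1392$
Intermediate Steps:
$G{\left(S \right)} = 12 + 3 S$ ($G{\left(S \right)} = 3 \left(2 \cdot 2 + S\right) = 3 \left(4 + S\right) = 12 + 3 S$)
$- 116 \left(G{\left(-11 \right)} + 9\right) = - 116 \left(\left(12 + 3 \left(-11\right)\right) + 9\right) = - 116 \left(\left(12 - 33\right) + 9\right) = - 116 \left(-21 + 9\right) = \left(-116\right) \left(-12\right) = 1392$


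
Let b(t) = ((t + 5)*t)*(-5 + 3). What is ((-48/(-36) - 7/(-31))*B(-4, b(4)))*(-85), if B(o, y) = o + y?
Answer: 936700/93 ≈ 10072.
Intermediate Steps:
b(t) = -2*t*(5 + t) (b(t) = ((5 + t)*t)*(-2) = (t*(5 + t))*(-2) = -2*t*(5 + t))
((-48/(-36) - 7/(-31))*B(-4, b(4)))*(-85) = ((-48/(-36) - 7/(-31))*(-4 - 2*4*(5 + 4)))*(-85) = ((-48*(-1/36) - 7*(-1/31))*(-4 - 2*4*9))*(-85) = ((4/3 + 7/31)*(-4 - 72))*(-85) = ((145/93)*(-76))*(-85) = -11020/93*(-85) = 936700/93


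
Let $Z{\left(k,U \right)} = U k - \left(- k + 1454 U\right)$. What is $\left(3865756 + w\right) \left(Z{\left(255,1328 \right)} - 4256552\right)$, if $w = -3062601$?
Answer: $-4697307435195$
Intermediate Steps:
$Z{\left(k,U \right)} = k - 1454 U + U k$ ($Z{\left(k,U \right)} = U k - \left(- k + 1454 U\right) = k - 1454 U + U k$)
$\left(3865756 + w\right) \left(Z{\left(255,1328 \right)} - 4256552\right) = \left(3865756 - 3062601\right) \left(\left(255 - 1930912 + 1328 \cdot 255\right) - 4256552\right) = 803155 \left(\left(255 - 1930912 + 338640\right) - 4256552\right) = 803155 \left(-1592017 - 4256552\right) = 803155 \left(-5848569\right) = -4697307435195$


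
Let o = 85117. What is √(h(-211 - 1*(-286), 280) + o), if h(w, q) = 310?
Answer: √85427 ≈ 292.28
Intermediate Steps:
√(h(-211 - 1*(-286), 280) + o) = √(310 + 85117) = √85427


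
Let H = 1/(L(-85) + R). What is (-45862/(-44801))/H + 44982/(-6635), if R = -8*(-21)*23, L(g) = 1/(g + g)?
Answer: 19954199091229/5053328795 ≈ 3948.7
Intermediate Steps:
L(g) = 1/(2*g)
R = 3864 (R = 168*23 = 3864)
H = 170/656879 (H = 1/((½)/(-85) + 3864) = 1/((½)*(-1/85) + 3864) = 1/(-1/170 + 3864) = 1/(656879/170) = 170/656879 ≈ 0.00025880)
(-45862/(-44801))/H + 44982/(-6635) = (-45862/(-44801))/(170/656879) + 44982/(-6635) = -45862*(-1/44801)*(656879/170) + 44982*(-1/6635) = (45862/44801)*(656879/170) - 44982/6635 = 15062892349/3808085 - 44982/6635 = 19954199091229/5053328795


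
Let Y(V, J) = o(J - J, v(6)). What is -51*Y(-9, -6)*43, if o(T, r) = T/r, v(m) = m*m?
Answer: 0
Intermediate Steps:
v(m) = m²
Y(V, J) = 0 (Y(V, J) = (J - J)/(6²) = 0/36 = 0*(1/36) = 0)
-51*Y(-9, -6)*43 = -51*0*43 = 0*43 = 0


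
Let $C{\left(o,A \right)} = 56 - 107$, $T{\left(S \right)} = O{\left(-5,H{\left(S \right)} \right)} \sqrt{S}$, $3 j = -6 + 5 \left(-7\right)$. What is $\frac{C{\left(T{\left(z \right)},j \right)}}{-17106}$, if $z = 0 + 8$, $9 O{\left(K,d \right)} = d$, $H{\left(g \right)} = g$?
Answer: $\frac{17}{5702} \approx 0.0029814$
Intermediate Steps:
$j = - \frac{41}{3}$ ($j = \frac{-6 + 5 \left(-7\right)}{3} = \frac{-6 - 35}{3} = \frac{1}{3} \left(-41\right) = - \frac{41}{3} \approx -13.667$)
$O{\left(K,d \right)} = \frac{d}{9}$
$z = 8$
$T{\left(S \right)} = \frac{S^{\frac{3}{2}}}{9}$ ($T{\left(S \right)} = \frac{S}{9} \sqrt{S} = \frac{S^{\frac{3}{2}}}{9}$)
$C{\left(o,A \right)} = -51$ ($C{\left(o,A \right)} = 56 - 107 = -51$)
$\frac{C{\left(T{\left(z \right)},j \right)}}{-17106} = - \frac{51}{-17106} = \left(-51\right) \left(- \frac{1}{17106}\right) = \frac{17}{5702}$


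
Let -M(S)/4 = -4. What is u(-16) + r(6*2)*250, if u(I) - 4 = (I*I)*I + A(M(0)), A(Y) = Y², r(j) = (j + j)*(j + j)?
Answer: 140164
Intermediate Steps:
M(S) = 16 (M(S) = -4*(-4) = 16)
r(j) = 4*j² (r(j) = (2*j)*(2*j) = 4*j²)
u(I) = 260 + I³ (u(I) = 4 + ((I*I)*I + 16²) = 4 + (I²*I + 256) = 4 + (I³ + 256) = 4 + (256 + I³) = 260 + I³)
u(-16) + r(6*2)*250 = (260 + (-16)³) + (4*(6*2)²)*250 = (260 - 4096) + (4*12²)*250 = -3836 + (4*144)*250 = -3836 + 576*250 = -3836 + 144000 = 140164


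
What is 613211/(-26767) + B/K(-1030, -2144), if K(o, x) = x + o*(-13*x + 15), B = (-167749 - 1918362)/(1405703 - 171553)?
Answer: -21739488433151476963/948940720869009700 ≈ -22.909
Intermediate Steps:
B = -2086111/1234150 ≈ -1.6903
K(o, x) = x + o*(15 - 13*x)
613211/(-26767) + B/K(-1030, -2144) = 613211/(-26767) - 2086111/(1234150*(-2144 + 15*(-1030) - 13*(-1030)*(-2144))) = 613211*(-1/26767) - 2086111/(1234150*(-2144 - 15450 - 28708160)) = -613211/26767 - 2086111/1234150/(-28725754) = -613211/26767 - 2086111/1234150*(-1/28725754) = -613211/26767 + 2086111/35451889299100 = -21739488433151476963/948940720869009700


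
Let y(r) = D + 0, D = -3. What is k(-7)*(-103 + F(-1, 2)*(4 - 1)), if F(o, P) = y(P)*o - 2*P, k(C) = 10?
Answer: -1060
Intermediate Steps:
y(r) = -3 (y(r) = -3 + 0 = -3)
F(o, P) = -3*o - 2*P
k(-7)*(-103 + F(-1, 2)*(4 - 1)) = 10*(-103 + (-3*(-1) - 2*2)*(4 - 1)) = 10*(-103 + (3 - 4)*3) = 10*(-103 - 1*3) = 10*(-103 - 3) = 10*(-106) = -1060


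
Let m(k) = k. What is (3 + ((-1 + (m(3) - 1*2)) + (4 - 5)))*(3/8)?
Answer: ¾ ≈ 0.75000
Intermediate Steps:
(3 + ((-1 + (m(3) - 1*2)) + (4 - 5)))*(3/8) = (3 + ((-1 + (3 - 1*2)) + (4 - 5)))*(3/8) = (3 + ((-1 + (3 - 2)) - 1))*(3*(⅛)) = (3 + ((-1 + 1) - 1))*(3/8) = (3 + (0 - 1))*(3/8) = (3 - 1)*(3/8) = 2*(3/8) = ¾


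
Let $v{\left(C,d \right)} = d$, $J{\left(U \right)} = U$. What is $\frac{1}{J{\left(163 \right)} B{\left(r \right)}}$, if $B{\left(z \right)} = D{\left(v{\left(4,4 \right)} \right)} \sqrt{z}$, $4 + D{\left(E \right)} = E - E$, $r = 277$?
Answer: $- \frac{\sqrt{277}}{180604} \approx -9.2154 \cdot 10^{-5}$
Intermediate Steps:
$D{\left(E \right)} = -4$ ($D{\left(E \right)} = -4 + \left(E - E\right) = -4 + 0 = -4$)
$B{\left(z \right)} = - 4 \sqrt{z}$
$\frac{1}{J{\left(163 \right)} B{\left(r \right)}} = \frac{1}{163 \left(- 4 \sqrt{277}\right)} = \frac{\left(- \frac{1}{1108}\right) \sqrt{277}}{163} = - \frac{\sqrt{277}}{180604}$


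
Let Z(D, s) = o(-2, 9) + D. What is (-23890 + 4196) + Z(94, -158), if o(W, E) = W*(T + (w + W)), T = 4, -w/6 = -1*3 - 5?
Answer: -19700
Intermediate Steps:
w = 48 (w = -6*(-1*3 - 5) = -6*(-3 - 5) = -6*(-8) = 48)
o(W, E) = W*(52 + W) (o(W, E) = W*(4 + (48 + W)) = W*(52 + W))
Z(D, s) = -100 + D (Z(D, s) = -2*(52 - 2) + D = -2*50 + D = -100 + D)
(-23890 + 4196) + Z(94, -158) = (-23890 + 4196) + (-100 + 94) = -19694 - 6 = -19700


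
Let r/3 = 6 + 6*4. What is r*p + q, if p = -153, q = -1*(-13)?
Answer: -13757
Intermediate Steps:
r = 90 (r = 3*(6 + 6*4) = 3*(6 + 24) = 3*30 = 90)
q = 13
r*p + q = 90*(-153) + 13 = -13770 + 13 = -13757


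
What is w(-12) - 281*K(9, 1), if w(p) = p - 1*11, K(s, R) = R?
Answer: -304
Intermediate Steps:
w(p) = -11 + p (w(p) = p - 11 = -11 + p)
w(-12) - 281*K(9, 1) = (-11 - 12) - 281*1 = -23 - 281 = -304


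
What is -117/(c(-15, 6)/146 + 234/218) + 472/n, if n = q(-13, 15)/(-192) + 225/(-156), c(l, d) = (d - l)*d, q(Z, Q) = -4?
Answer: -595984103/1518544 ≈ -392.47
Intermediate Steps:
c(l, d) = d*(d - l)
n = -887/624 (n = -4/(-192) + 225/(-156) = -4*(-1/192) + 225*(-1/156) = 1/48 - 75/52 = -887/624 ≈ -1.4215)
-117/(c(-15, 6)/146 + 234/218) + 472/n = -117/((6*(6 - 1*(-15)))/146 + 234/218) + 472/(-887/624) = -117/((6*(6 + 15))*(1/146) + 234*(1/218)) + 472*(-624/887) = -117/((6*21)*(1/146) + 117/109) - 294528/887 = -117/(126*(1/146) + 117/109) - 294528/887 = -117/(63/73 + 117/109) - 294528/887 = -117/15408/7957 - 294528/887 = -117*7957/15408 - 294528/887 = -103441/1712 - 294528/887 = -595984103/1518544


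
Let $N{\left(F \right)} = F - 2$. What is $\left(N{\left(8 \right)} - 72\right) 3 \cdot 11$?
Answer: $-2178$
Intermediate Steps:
$N{\left(F \right)} = -2 + F$ ($N{\left(F \right)} = F - 2 = -2 + F$)
$\left(N{\left(8 \right)} - 72\right) 3 \cdot 11 = \left(\left(-2 + 8\right) - 72\right) 3 \cdot 11 = \left(6 - 72\right) 33 = \left(-66\right) 33 = -2178$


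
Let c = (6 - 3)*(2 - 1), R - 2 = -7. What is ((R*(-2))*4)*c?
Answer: 120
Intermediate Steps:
R = -5 (R = 2 - 7 = -5)
c = 3 (c = 3*1 = 3)
((R*(-2))*4)*c = (-5*(-2)*4)*3 = (10*4)*3 = 40*3 = 120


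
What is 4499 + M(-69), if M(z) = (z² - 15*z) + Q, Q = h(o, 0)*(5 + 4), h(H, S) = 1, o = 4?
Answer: 10304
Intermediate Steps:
Q = 9 (Q = 1*(5 + 4) = 1*9 = 9)
M(z) = 9 + z² - 15*z (M(z) = (z² - 15*z) + 9 = 9 + z² - 15*z)
4499 + M(-69) = 4499 + (9 + (-69)² - 15*(-69)) = 4499 + (9 + 4761 + 1035) = 4499 + 5805 = 10304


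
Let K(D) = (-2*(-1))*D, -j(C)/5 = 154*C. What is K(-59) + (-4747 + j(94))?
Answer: -77245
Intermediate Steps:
j(C) = -770*C
K(D) = 2*D
K(-59) + (-4747 + j(94)) = 2*(-59) + (-4747 - 770*94) = -118 + (-4747 - 72380) = -118 - 77127 = -77245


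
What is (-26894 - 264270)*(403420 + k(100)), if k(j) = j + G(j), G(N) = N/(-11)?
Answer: -1292366353680/11 ≈ -1.1749e+11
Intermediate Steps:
G(N) = -N/11 (G(N) = N*(-1/11) = -N/11)
k(j) = 10*j/11 (k(j) = j - j/11 = 10*j/11)
(-26894 - 264270)*(403420 + k(100)) = (-26894 - 264270)*(403420 + (10/11)*100) = -291164*(403420 + 1000/11) = -291164*4438620/11 = -1292366353680/11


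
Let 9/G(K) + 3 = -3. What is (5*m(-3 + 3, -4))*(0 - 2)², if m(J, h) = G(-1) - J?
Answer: -30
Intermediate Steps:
G(K) = -3/2 (G(K) = 9/(-3 - 3) = 9/(-6) = 9*(-⅙) = -3/2)
m(J, h) = -3/2 - J
(5*m(-3 + 3, -4))*(0 - 2)² = (5*(-3/2 - (-3 + 3)))*(0 - 2)² = (5*(-3/2 - 1*0))*(-2)² = (5*(-3/2 + 0))*4 = (5*(-3/2))*4 = -15/2*4 = -30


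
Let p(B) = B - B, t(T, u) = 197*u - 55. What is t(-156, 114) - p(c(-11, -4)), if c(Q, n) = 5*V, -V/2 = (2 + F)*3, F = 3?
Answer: 22403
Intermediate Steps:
V = -30 (V = -2*(2 + 3)*3 = -10*3 = -2*15 = -30)
t(T, u) = -55 + 197*u
c(Q, n) = -150 (c(Q, n) = 5*(-30) = -150)
p(B) = 0
t(-156, 114) - p(c(-11, -4)) = (-55 + 197*114) - 1*0 = (-55 + 22458) + 0 = 22403 + 0 = 22403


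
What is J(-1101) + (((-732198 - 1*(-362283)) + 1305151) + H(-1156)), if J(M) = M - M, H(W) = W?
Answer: 934080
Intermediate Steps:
J(M) = 0
J(-1101) + (((-732198 - 1*(-362283)) + 1305151) + H(-1156)) = 0 + (((-732198 - 1*(-362283)) + 1305151) - 1156) = 0 + (((-732198 + 362283) + 1305151) - 1156) = 0 + ((-369915 + 1305151) - 1156) = 0 + (935236 - 1156) = 0 + 934080 = 934080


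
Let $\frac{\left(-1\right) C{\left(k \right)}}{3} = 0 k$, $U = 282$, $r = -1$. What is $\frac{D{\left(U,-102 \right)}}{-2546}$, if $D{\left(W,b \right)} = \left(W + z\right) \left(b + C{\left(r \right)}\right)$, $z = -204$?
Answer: $\frac{3978}{1273} \approx 3.1249$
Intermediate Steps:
$C{\left(k \right)} = 0$ ($C{\left(k \right)} = - 3 \cdot 0 k = \left(-3\right) 0 = 0$)
$D{\left(W,b \right)} = b \left(-204 + W\right)$ ($D{\left(W,b \right)} = \left(W - 204\right) \left(b + 0\right) = \left(-204 + W\right) b = b \left(-204 + W\right)$)
$\frac{D{\left(U,-102 \right)}}{-2546} = \frac{\left(-102\right) \left(-204 + 282\right)}{-2546} = \left(-102\right) 78 \left(- \frac{1}{2546}\right) = \left(-7956\right) \left(- \frac{1}{2546}\right) = \frac{3978}{1273}$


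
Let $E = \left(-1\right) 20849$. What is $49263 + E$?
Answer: $28414$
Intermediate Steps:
$E = -20849$
$49263 + E = 49263 - 20849 = 28414$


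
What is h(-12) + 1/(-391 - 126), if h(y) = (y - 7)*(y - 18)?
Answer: 294689/517 ≈ 570.00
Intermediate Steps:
h(y) = (-18 + y)*(-7 + y) (h(y) = (-7 + y)*(-18 + y) = (-18 + y)*(-7 + y))
h(-12) + 1/(-391 - 126) = (126 + (-12)**2 - 25*(-12)) + 1/(-391 - 126) = (126 + 144 + 300) + 1/(-517) = 570 - 1/517 = 294689/517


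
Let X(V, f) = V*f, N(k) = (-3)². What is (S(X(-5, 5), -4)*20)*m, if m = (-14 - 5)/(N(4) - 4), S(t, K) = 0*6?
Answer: 0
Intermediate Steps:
N(k) = 9
S(t, K) = 0
m = -19/5 (m = (-14 - 5)/(9 - 4) = -19/5 ≈ -3.8000)
(S(X(-5, 5), -4)*20)*m = (0*20)*(-19/5) = 0*(-19/5) = 0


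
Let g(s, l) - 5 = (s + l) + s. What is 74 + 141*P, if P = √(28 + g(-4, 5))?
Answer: 74 + 141*√30 ≈ 846.29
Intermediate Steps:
g(s, l) = 5 + l + 2*s (g(s, l) = 5 + ((s + l) + s) = 5 + ((l + s) + s) = 5 + (l + 2*s) = 5 + l + 2*s)
P = √30 (P = √(28 + (5 + 5 + 2*(-4))) = √(28 + (5 + 5 - 8)) = √(28 + 2) = √30 ≈ 5.4772)
74 + 141*P = 74 + 141*√30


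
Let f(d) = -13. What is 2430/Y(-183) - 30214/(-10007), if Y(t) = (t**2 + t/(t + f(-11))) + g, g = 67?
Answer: 203488415986/65817630113 ≈ 3.0917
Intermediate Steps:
Y(t) = 67 + t**2 + t/(-13 + t) (Y(t) = (t**2 + t/(t - 13)) + 67 = (t**2 + t/(-13 + t)) + 67 = 67 + t**2 + t/(-13 + t))
2430/Y(-183) - 30214/(-10007) = 2430/(((-871 + (-183)**3 - 13*(-183)**2 + 68*(-183))/(-13 - 183))) - 30214/(-10007) = 2430/(((-871 - 6128487 - 13*33489 - 12444)/(-196))) - 30214*(-1/10007) = 2430/((-(-871 - 6128487 - 435357 - 12444)/196)) + 30214/10007 = 2430/((-1/196*(-6577159))) + 30214/10007 = 2430/(6577159/196) + 30214/10007 = 2430*(196/6577159) + 30214/10007 = 476280/6577159 + 30214/10007 = 203488415986/65817630113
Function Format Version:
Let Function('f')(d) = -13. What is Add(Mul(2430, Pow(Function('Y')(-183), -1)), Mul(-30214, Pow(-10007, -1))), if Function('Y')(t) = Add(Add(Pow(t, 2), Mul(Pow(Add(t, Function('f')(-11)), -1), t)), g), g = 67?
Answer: Rational(203488415986, 65817630113) ≈ 3.0917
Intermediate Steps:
Function('Y')(t) = Add(67, Pow(t, 2), Mul(t, Pow(Add(-13, t), -1))) (Function('Y')(t) = Add(Add(Pow(t, 2), Mul(Pow(Add(t, -13), -1), t)), 67) = Add(Add(Pow(t, 2), Mul(Pow(Add(-13, t), -1), t)), 67) = Add(Add(Pow(t, 2), Mul(t, Pow(Add(-13, t), -1))), 67) = Add(67, Pow(t, 2), Mul(t, Pow(Add(-13, t), -1))))
Add(Mul(2430, Pow(Function('Y')(-183), -1)), Mul(-30214, Pow(-10007, -1))) = Add(Mul(2430, Pow(Mul(Pow(Add(-13, -183), -1), Add(-871, Pow(-183, 3), Mul(-13, Pow(-183, 2)), Mul(68, -183))), -1)), Mul(-30214, Pow(-10007, -1))) = Add(Mul(2430, Pow(Mul(Pow(-196, -1), Add(-871, -6128487, Mul(-13, 33489), -12444)), -1)), Mul(-30214, Rational(-1, 10007))) = Add(Mul(2430, Pow(Mul(Rational(-1, 196), Add(-871, -6128487, -435357, -12444)), -1)), Rational(30214, 10007)) = Add(Mul(2430, Pow(Mul(Rational(-1, 196), -6577159), -1)), Rational(30214, 10007)) = Add(Mul(2430, Pow(Rational(6577159, 196), -1)), Rational(30214, 10007)) = Add(Mul(2430, Rational(196, 6577159)), Rational(30214, 10007)) = Add(Rational(476280, 6577159), Rational(30214, 10007)) = Rational(203488415986, 65817630113)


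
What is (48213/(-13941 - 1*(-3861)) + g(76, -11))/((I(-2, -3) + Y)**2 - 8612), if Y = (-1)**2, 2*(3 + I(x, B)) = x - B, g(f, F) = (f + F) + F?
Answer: -55123/9642920 ≈ -0.0057164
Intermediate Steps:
g(f, F) = f + 2*F (g(f, F) = (F + f) + F = f + 2*F)
I(x, B) = -3 + x/2 - B/2 (I(x, B) = -3 + (x - B)/2 = -3 + (x/2 - B/2) = -3 + x/2 - B/2)
Y = 1
(48213/(-13941 - 1*(-3861)) + g(76, -11))/((I(-2, -3) + Y)**2 - 8612) = (48213/(-13941 - 1*(-3861)) + (76 + 2*(-11)))/(((-3 + (1/2)*(-2) - 1/2*(-3)) + 1)**2 - 8612) = (48213/(-13941 + 3861) + (76 - 22))/(((-3 - 1 + 3/2) + 1)**2 - 8612) = (48213/(-10080) + 54)/((-5/2 + 1)**2 - 8612) = (48213*(-1/10080) + 54)/((-3/2)**2 - 8612) = (-5357/1120 + 54)/(9/4 - 8612) = 55123/(1120*(-34439/4)) = (55123/1120)*(-4/34439) = -55123/9642920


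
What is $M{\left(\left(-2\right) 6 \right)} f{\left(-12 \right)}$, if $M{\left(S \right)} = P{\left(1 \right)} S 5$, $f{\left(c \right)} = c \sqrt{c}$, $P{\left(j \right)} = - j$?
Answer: $- 1440 i \sqrt{3} \approx - 2494.2 i$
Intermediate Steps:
$f{\left(c \right)} = c^{\frac{3}{2}}$
$M{\left(S \right)} = - 5 S$ ($M{\left(S \right)} = \left(-1\right) 1 S 5 = - 5 S$)
$M{\left(\left(-2\right) 6 \right)} f{\left(-12 \right)} = - 5 \left(\left(-2\right) 6\right) \left(-12\right)^{\frac{3}{2}} = \left(-5\right) \left(-12\right) \left(- 24 i \sqrt{3}\right) = 60 \left(- 24 i \sqrt{3}\right) = - 1440 i \sqrt{3}$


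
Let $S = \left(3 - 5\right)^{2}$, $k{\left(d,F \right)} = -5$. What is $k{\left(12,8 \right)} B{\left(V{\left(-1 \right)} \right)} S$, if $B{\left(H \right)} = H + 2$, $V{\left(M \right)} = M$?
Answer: $-20$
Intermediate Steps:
$B{\left(H \right)} = 2 + H$
$S = 4$ ($S = \left(-2\right)^{2} = 4$)
$k{\left(12,8 \right)} B{\left(V{\left(-1 \right)} \right)} S = - 5 \left(2 - 1\right) 4 = \left(-5\right) 1 \cdot 4 = \left(-5\right) 4 = -20$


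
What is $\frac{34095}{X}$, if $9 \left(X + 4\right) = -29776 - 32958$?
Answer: $- \frac{61371}{12554} \approx -4.8886$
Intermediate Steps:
$X = - \frac{62770}{9}$ ($X = -4 + \frac{-29776 - 32958}{9} = -4 + \frac{1}{9} \left(-62734\right) = -4 - \frac{62734}{9} = - \frac{62770}{9} \approx -6974.4$)
$\frac{34095}{X} = \frac{34095}{- \frac{62770}{9}} = 34095 \left(- \frac{9}{62770}\right) = - \frac{61371}{12554}$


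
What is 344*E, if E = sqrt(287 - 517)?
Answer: 344*I*sqrt(230) ≈ 5217.0*I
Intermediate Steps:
E = I*sqrt(230) (E = sqrt(-230) = I*sqrt(230) ≈ 15.166*I)
344*E = 344*(I*sqrt(230)) = 344*I*sqrt(230)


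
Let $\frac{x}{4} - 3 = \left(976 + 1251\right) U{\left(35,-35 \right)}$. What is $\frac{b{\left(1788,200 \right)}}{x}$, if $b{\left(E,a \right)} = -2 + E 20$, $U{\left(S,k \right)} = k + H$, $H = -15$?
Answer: $- \frac{17879}{222694} \approx -0.080285$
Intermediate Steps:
$U{\left(S,k \right)} = -15 + k$ ($U{\left(S,k \right)} = k - 15 = -15 + k$)
$b{\left(E,a \right)} = -2 + 20 E$
$x = -445388$ ($x = 12 + 4 \left(976 + 1251\right) \left(-15 - 35\right) = 12 + 4 \cdot 2227 \left(-50\right) = 12 + 4 \left(-111350\right) = 12 - 445400 = -445388$)
$\frac{b{\left(1788,200 \right)}}{x} = \frac{-2 + 20 \cdot 1788}{-445388} = \left(-2 + 35760\right) \left(- \frac{1}{445388}\right) = 35758 \left(- \frac{1}{445388}\right) = - \frac{17879}{222694}$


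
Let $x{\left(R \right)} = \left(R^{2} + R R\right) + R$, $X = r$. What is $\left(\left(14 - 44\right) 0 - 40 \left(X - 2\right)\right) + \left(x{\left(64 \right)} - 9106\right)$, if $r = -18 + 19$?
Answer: $-810$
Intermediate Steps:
$r = 1$
$X = 1$
$x{\left(R \right)} = R + 2 R^{2}$ ($x{\left(R \right)} = \left(R^{2} + R^{2}\right) + R = 2 R^{2} + R = R + 2 R^{2}$)
$\left(\left(14 - 44\right) 0 - 40 \left(X - 2\right)\right) + \left(x{\left(64 \right)} - 9106\right) = \left(\left(14 - 44\right) 0 - 40 \left(1 - 2\right)\right) - \left(9106 - 64 \left(1 + 2 \cdot 64\right)\right) = \left(\left(-30\right) 0 - -40\right) - \left(9106 - 64 \left(1 + 128\right)\right) = \left(0 + 40\right) + \left(64 \cdot 129 - 9106\right) = 40 + \left(8256 - 9106\right) = 40 - 850 = -810$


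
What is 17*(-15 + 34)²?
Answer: 6137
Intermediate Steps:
17*(-15 + 34)² = 17*19² = 17*361 = 6137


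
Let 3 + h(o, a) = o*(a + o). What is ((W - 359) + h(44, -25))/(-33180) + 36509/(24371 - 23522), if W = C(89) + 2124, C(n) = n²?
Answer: 133604221/3129980 ≈ 42.685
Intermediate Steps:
W = 10045 (W = 89² + 2124 = 7921 + 2124 = 10045)
h(o, a) = -3 + o*(a + o)
((W - 359) + h(44, -25))/(-33180) + 36509/(24371 - 23522) = ((10045 - 359) + (-3 + 44² - 25*44))/(-33180) + 36509/(24371 - 23522) = (9686 + (-3 + 1936 - 1100))*(-1/33180) + 36509/849 = (9686 + 833)*(-1/33180) + 36509*(1/849) = 10519*(-1/33180) + 36509/849 = -10519/33180 + 36509/849 = 133604221/3129980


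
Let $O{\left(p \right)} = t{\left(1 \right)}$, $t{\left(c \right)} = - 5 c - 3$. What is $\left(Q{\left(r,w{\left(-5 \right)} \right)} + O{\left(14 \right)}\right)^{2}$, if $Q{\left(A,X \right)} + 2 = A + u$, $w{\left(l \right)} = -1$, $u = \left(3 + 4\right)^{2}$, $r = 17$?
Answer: $3136$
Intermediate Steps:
$t{\left(c \right)} = -3 - 5 c$
$u = 49$ ($u = 7^{2} = 49$)
$O{\left(p \right)} = -8$ ($O{\left(p \right)} = -3 - 5 = -8$)
$Q{\left(A,X \right)} = 47 + A$ ($Q{\left(A,X \right)} = -2 + \left(A + 49\right) = -2 + \left(49 + A\right) = 47 + A$)
$\left(Q{\left(r,w{\left(-5 \right)} \right)} + O{\left(14 \right)}\right)^{2} = \left(\left(47 + 17\right) - 8\right)^{2} = \left(64 - 8\right)^{2} = 56^{2} = 3136$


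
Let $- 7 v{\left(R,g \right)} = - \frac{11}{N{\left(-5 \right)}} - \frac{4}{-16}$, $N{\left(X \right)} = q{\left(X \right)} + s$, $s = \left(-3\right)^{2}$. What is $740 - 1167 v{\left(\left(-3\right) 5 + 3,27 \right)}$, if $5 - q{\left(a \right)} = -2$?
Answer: $\frac{10673}{16} \approx 667.06$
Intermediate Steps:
$q{\left(a \right)} = 7$ ($q{\left(a \right)} = 5 - -2 = 5 + 2 = 7$)
$s = 9$
$N{\left(X \right)} = 16$ ($N{\left(X \right)} = 7 + 9 = 16$)
$v{\left(R,g \right)} = \frac{1}{16}$ ($v{\left(R,g \right)} = - \frac{- \frac{11}{16} - \frac{4}{-16}}{7} = - \frac{\left(-11\right) \frac{1}{16} - - \frac{1}{4}}{7} = - \frac{- \frac{11}{16} + \frac{1}{4}}{7} = \left(- \frac{1}{7}\right) \left(- \frac{7}{16}\right) = \frac{1}{16}$)
$740 - 1167 v{\left(\left(-3\right) 5 + 3,27 \right)} = 740 - \frac{1167}{16} = \frac{10673}{16}$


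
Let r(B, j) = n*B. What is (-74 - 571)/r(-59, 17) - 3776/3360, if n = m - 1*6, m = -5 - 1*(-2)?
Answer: -4829/2065 ≈ -2.3385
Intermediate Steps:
m = -3 (m = -5 + 2 = -3)
n = -9 (n = -3 - 1*6 = -3 - 6 = -9)
r(B, j) = -9*B
(-74 - 571)/r(-59, 17) - 3776/3360 = (-74 - 571)/((-9*(-59))) - 3776/3360 = -645/531 - 3776*1/3360 = -645*1/531 - 118/105 = -215/177 - 118/105 = -4829/2065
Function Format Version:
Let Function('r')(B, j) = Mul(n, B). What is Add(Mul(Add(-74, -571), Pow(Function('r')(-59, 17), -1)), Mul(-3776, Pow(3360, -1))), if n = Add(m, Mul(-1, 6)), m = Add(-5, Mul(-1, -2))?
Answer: Rational(-4829, 2065) ≈ -2.3385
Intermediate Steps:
m = -3 (m = Add(-5, 2) = -3)
n = -9 (n = Add(-3, Mul(-1, 6)) = Add(-3, -6) = -9)
Function('r')(B, j) = Mul(-9, B)
Add(Mul(Add(-74, -571), Pow(Function('r')(-59, 17), -1)), Mul(-3776, Pow(3360, -1))) = Add(Mul(Add(-74, -571), Pow(Mul(-9, -59), -1)), Mul(-3776, Pow(3360, -1))) = Add(Mul(-645, Pow(531, -1)), Mul(-3776, Rational(1, 3360))) = Add(Mul(-645, Rational(1, 531)), Rational(-118, 105)) = Add(Rational(-215, 177), Rational(-118, 105)) = Rational(-4829, 2065)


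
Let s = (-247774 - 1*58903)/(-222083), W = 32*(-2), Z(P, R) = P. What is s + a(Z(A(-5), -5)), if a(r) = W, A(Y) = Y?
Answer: -13906635/222083 ≈ -62.619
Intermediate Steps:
W = -64
a(r) = -64
s = 306677/222083 (s = (-247774 - 58903)*(-1/222083) = -306677*(-1/222083) = 306677/222083 ≈ 1.3809)
s + a(Z(A(-5), -5)) = 306677/222083 - 64 = -13906635/222083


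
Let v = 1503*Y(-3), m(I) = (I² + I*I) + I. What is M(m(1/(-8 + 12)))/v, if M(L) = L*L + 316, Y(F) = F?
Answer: -20233/288576 ≈ -0.070113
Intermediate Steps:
m(I) = I + 2*I² (m(I) = (I² + I²) + I = 2*I² + I = I + 2*I²)
M(L) = 316 + L² (M(L) = L² + 316 = 316 + L²)
v = -4509 (v = 1503*(-3) = -4509)
M(m(1/(-8 + 12)))/v = (316 + ((1 + 2/(-8 + 12))/(-8 + 12))²)/(-4509) = (316 + ((1 + 2/4)/4)²)*(-1/4509) = (316 + ((1 + 2*(¼))/4)²)*(-1/4509) = (316 + ((1 + ½)/4)²)*(-1/4509) = (316 + ((¼)*(3/2))²)*(-1/4509) = (316 + (3/8)²)*(-1/4509) = (316 + 9/64)*(-1/4509) = (20233/64)*(-1/4509) = -20233/288576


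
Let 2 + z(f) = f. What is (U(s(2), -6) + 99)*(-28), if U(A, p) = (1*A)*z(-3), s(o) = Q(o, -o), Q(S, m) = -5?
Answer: -3472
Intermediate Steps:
z(f) = -2 + f
s(o) = -5
U(A, p) = -5*A (U(A, p) = (1*A)*(-2 - 3) = A*(-5) = -5*A)
(U(s(2), -6) + 99)*(-28) = (-5*(-5) + 99)*(-28) = (25 + 99)*(-28) = 124*(-28) = -3472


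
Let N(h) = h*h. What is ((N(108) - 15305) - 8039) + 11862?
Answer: 182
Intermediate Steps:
N(h) = h**2
((N(108) - 15305) - 8039) + 11862 = ((108**2 - 15305) - 8039) + 11862 = ((11664 - 15305) - 8039) + 11862 = (-3641 - 8039) + 11862 = -11680 + 11862 = 182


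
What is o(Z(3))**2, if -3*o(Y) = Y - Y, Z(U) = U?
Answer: 0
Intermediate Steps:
o(Y) = 0 (o(Y) = -(Y - Y)/3 = -1/3*0 = 0)
o(Z(3))**2 = 0**2 = 0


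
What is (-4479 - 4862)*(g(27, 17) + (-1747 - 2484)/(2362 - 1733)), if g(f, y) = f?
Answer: -119116432/629 ≈ -1.8937e+5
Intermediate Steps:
(-4479 - 4862)*(g(27, 17) + (-1747 - 2484)/(2362 - 1733)) = (-4479 - 4862)*(27 + (-1747 - 2484)/(2362 - 1733)) = -9341*(27 - 4231/629) = -9341*12752/629 = -119116432/629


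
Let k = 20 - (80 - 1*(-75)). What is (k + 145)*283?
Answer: 2830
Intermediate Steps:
k = -135 (k = 20 - (80 + 75) = 20 - 1*155 = 20 - 155 = -135)
(k + 145)*283 = (-135 + 145)*283 = 10*283 = 2830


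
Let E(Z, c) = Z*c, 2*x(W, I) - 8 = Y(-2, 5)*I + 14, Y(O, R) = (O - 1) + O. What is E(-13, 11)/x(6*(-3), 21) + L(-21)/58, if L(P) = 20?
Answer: 9124/2407 ≈ 3.7906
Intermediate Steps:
Y(O, R) = -1 + 2*O (Y(O, R) = (-1 + O) + O = -1 + 2*O)
x(W, I) = 11 - 5*I/2 (x(W, I) = 4 + ((-1 + 2*(-2))*I + 14)/2 = 4 + ((-1 - 4)*I + 14)/2 = 4 + (-5*I + 14)/2 = 4 + (14 - 5*I)/2 = 4 + (7 - 5*I/2) = 11 - 5*I/2)
E(-13, 11)/x(6*(-3), 21) + L(-21)/58 = (-13*11)/(11 - 5/2*21) + 20/58 = -143/(11 - 105/2) + 20*(1/58) = -143/(-83/2) + 10/29 = -143*(-2/83) + 10/29 = 286/83 + 10/29 = 9124/2407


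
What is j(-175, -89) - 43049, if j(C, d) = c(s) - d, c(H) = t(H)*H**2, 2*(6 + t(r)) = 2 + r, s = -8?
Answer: -43536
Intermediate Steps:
t(r) = -5 + r/2 (t(r) = -6 + (2 + r)/2 = -6 + (1 + r/2) = -5 + r/2)
c(H) = H**2*(-5 + H/2) (c(H) = (-5 + H/2)*H**2 = H**2*(-5 + H/2))
j(C, d) = -576 - d (j(C, d) = (1/2)*(-8)**2*(-10 - 8) - d = (1/2)*64*(-18) - d = -576 - d)
j(-175, -89) - 43049 = (-576 - 1*(-89)) - 43049 = (-576 + 89) - 43049 = -487 - 43049 = -43536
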